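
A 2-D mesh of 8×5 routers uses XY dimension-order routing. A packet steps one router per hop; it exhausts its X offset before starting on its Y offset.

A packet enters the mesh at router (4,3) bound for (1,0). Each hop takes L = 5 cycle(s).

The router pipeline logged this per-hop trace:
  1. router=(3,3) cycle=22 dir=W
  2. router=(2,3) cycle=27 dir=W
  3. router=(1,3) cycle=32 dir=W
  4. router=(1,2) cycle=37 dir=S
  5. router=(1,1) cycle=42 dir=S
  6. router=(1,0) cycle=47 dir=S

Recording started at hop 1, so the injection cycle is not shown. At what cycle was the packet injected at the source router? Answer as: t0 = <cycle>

Hop 1 reached at cycle 22; hop k is at t0 + k·L.
Therefore t0 = 22 − L = 17.

t0 = 17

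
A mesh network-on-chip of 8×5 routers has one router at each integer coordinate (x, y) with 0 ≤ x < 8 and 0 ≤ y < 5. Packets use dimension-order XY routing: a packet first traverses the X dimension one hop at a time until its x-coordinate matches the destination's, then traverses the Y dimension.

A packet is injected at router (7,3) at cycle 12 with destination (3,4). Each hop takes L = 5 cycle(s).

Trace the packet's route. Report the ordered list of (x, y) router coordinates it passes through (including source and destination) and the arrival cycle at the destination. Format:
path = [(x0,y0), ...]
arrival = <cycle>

  0. router=(7,3) cycle=12 (inject)
  1. router=(6,3) cycle=17 dir=W
  2. router=(5,3) cycle=22 dir=W
  3. router=(4,3) cycle=27 dir=W
  4. router=(3,3) cycle=32 dir=W
  5. router=(3,4) cycle=37 dir=N

path = [(7,3), (6,3), (5,3), (4,3), (3,3), (3,4)]
arrival = 37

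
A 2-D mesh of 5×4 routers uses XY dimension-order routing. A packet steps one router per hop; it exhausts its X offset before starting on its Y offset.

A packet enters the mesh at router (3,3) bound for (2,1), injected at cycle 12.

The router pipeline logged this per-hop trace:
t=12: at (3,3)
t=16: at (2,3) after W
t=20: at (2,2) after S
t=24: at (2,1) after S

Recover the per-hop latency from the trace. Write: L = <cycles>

Δcyc across hop 0→1: 16 − 12 = 4.
Per-hop latency L = Δcyc = 4.

L = 4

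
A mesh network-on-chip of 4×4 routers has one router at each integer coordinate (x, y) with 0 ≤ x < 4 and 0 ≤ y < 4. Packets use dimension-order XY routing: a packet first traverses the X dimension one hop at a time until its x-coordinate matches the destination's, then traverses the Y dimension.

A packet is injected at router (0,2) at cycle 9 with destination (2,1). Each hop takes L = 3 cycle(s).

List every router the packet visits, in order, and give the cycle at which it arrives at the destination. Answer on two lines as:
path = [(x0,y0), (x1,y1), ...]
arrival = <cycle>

src (0,2)  cyc=9
E→(1,2)  cyc=12
E→(2,2)  cyc=15
S→(2,1)  cyc=18

path = [(0,2), (1,2), (2,2), (2,1)]
arrival = 18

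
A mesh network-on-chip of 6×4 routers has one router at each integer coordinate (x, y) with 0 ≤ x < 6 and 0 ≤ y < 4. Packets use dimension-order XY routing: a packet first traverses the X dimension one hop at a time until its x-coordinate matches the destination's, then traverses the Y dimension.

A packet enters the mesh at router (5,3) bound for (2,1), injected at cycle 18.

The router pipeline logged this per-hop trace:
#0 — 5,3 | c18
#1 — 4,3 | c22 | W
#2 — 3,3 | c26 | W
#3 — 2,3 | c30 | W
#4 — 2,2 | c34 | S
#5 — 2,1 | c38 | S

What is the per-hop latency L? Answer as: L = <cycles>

L = 4

Between hops 0 and 1 the cycle counter advances 22 − 18 = 4.
Per-hop latency L = Δcyc = 4.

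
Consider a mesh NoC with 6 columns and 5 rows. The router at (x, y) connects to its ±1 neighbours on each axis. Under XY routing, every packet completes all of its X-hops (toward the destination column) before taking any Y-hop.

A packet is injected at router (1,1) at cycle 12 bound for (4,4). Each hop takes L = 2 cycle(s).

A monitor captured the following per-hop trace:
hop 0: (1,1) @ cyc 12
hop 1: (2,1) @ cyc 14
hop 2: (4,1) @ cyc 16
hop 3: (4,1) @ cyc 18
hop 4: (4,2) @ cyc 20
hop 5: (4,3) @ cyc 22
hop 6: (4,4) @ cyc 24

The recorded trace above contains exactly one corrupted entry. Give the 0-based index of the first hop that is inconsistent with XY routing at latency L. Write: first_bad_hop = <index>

first_bad_hop = 2

[1] (+1,+0) / 2c ⇒ ok
[2] (+2,+0) / 2c ⇒ BAD: non-unit step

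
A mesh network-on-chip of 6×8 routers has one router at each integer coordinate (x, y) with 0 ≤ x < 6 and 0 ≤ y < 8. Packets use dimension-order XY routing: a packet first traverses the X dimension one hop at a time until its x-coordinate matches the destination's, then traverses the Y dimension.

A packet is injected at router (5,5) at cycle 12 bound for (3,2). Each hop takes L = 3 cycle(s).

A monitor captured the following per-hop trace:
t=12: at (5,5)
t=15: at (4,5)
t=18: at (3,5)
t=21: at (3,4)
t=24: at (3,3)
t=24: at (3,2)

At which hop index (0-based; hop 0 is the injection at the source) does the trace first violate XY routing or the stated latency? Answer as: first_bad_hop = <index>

check 1→ d=(-1,0) cyc+3: ok
check 2→ d=(-1,0) cyc+3: ok
check 3→ d=(0,-1) cyc+3: ok
check 4→ d=(0,-1) cyc+3: ok
check 5→ d=(0,-1) cyc+0: BAD: Δcyc=0≠L

first_bad_hop = 5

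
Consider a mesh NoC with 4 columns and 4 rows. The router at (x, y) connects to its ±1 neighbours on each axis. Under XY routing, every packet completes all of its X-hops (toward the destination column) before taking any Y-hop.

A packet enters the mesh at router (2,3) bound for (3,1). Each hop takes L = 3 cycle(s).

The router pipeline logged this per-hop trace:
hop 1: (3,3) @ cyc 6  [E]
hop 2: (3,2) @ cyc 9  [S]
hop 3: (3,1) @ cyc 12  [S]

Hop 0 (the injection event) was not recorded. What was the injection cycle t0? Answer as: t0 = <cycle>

cyc[1] = 6 and cyc[k] = t0 + k·L for every k.
Therefore t0 = 6 − L = 3.

t0 = 3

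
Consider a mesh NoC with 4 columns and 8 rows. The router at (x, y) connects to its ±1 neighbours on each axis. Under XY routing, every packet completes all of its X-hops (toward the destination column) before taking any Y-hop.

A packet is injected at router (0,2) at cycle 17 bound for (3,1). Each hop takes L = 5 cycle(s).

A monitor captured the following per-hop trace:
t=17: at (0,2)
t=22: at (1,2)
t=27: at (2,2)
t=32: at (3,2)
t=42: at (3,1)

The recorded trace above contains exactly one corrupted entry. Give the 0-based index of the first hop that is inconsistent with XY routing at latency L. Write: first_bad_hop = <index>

first_bad_hop = 4

check 1→ d=(1,0) cyc+5: ok
check 2→ d=(1,0) cyc+5: ok
check 3→ d=(1,0) cyc+5: ok
check 4→ d=(0,-1) cyc+10: BAD: Δcyc=10≠L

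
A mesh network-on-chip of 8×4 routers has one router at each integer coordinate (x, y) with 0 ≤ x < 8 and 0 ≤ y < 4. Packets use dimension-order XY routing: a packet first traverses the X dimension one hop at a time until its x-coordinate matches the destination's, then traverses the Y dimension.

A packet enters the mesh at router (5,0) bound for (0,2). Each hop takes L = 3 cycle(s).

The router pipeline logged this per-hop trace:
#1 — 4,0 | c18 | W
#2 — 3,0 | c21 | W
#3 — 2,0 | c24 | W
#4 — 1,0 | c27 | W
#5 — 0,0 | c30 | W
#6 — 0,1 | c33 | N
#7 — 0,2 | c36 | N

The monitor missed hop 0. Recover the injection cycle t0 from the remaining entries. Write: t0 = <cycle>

t0 = 15

The first recorded entry is hop 1 at cycle 18.
So t0 = 18 − 1·3 = 15.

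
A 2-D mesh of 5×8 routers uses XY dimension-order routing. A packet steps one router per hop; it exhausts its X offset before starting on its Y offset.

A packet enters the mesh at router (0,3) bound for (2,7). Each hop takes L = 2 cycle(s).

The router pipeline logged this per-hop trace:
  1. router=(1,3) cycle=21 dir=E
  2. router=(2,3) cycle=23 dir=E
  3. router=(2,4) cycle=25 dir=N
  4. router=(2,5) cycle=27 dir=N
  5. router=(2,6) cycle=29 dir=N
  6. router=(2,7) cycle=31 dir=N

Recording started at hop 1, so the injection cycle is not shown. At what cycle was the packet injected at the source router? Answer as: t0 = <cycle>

The first recorded entry is hop 1 at cycle 21.
t0 = cyc[1] − L = 21 − 2 = 19.

t0 = 19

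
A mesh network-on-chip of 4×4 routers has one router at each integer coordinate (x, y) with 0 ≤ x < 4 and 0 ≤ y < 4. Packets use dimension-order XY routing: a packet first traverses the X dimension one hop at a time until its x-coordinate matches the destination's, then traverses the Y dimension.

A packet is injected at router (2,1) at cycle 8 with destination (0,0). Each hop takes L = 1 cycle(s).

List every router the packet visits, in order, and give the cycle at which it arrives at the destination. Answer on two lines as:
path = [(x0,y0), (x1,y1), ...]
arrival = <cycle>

path = [(2,1), (1,1), (0,1), (0,0)]
arrival = 11

src (2,1)  cyc=8
W→(1,1)  cyc=9
W→(0,1)  cyc=10
S→(0,0)  cyc=11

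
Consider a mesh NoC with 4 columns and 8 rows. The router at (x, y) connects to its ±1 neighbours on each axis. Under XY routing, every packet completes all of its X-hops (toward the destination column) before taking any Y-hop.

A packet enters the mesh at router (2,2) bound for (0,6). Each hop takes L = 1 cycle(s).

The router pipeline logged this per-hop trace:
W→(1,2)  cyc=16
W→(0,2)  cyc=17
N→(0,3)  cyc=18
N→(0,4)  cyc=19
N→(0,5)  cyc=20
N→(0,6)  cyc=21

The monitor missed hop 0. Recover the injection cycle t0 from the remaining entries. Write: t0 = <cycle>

cyc[1] = 16 and cyc[k] = t0 + k·L for every k.
t0 = cyc[1] − L = 16 − 1 = 15.

t0 = 15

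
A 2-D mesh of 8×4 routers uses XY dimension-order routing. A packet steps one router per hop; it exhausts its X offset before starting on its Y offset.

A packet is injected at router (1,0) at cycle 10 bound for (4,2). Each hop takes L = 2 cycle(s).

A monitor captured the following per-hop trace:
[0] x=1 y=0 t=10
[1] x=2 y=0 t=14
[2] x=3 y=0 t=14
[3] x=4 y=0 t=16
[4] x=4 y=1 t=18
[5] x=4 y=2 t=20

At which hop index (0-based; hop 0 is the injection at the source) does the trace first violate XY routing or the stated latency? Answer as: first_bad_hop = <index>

first_bad_hop = 1

hop 1: step (+1,+0), +4 cyc — BAD: Δcyc=4≠L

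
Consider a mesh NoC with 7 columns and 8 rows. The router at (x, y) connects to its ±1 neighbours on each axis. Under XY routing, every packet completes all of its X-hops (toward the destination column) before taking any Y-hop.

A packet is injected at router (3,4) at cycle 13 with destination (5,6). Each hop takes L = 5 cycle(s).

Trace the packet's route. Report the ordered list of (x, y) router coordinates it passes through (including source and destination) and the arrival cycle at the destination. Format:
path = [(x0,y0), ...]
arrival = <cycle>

path = [(3,4), (4,4), (5,4), (5,5), (5,6)]
arrival = 33

src (3,4)  cyc=13
E→(4,4)  cyc=18
E→(5,4)  cyc=23
N→(5,5)  cyc=28
N→(5,6)  cyc=33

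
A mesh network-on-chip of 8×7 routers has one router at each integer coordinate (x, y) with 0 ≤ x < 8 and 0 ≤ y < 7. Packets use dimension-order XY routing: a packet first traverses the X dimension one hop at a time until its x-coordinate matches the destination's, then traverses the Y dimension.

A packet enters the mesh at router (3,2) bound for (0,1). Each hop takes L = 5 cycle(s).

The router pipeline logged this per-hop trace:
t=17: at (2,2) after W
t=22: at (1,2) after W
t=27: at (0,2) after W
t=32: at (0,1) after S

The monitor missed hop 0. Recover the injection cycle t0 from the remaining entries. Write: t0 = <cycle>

The first recorded entry is hop 1 at cycle 17.
t0 = cyc[1] − L = 17 − 5 = 12.

t0 = 12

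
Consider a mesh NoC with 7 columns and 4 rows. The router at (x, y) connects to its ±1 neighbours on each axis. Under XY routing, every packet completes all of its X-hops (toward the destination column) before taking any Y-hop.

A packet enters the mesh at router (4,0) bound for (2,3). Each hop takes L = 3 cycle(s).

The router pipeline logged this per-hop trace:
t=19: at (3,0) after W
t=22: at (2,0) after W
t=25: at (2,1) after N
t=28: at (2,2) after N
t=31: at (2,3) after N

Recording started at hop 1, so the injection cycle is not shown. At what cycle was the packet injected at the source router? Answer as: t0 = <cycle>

t0 = 16

Hop 1 reached at cycle 19; hop k is at t0 + k·L.
Subtract one hop: t0 = 19 − 3 = 16.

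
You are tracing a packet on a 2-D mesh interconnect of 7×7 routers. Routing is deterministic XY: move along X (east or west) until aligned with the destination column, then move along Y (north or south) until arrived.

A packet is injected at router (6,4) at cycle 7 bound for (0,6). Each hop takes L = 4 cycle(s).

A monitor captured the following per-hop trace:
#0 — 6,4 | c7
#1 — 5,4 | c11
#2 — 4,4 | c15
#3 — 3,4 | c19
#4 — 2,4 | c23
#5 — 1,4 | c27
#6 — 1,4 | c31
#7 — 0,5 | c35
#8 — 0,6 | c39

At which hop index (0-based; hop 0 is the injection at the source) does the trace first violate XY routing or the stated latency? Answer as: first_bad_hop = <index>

  1: Δx=-1 Δy=+0 Δt=4 [ok]
  2: Δx=-1 Δy=+0 Δt=4 [ok]
  3: Δx=-1 Δy=+0 Δt=4 [ok]
  4: Δx=-1 Δy=+0 Δt=4 [ok]
  5: Δx=-1 Δy=+0 Δt=4 [ok]
  6: Δx=+0 Δy=+0 Δt=4 [BAD: non-unit step]

first_bad_hop = 6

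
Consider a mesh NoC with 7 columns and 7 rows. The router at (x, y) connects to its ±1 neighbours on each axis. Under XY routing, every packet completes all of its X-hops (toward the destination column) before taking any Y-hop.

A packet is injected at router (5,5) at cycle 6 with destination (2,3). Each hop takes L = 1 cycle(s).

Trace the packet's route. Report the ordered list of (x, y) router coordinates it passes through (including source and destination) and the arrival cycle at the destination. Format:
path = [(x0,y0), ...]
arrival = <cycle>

path = [(5,5), (4,5), (3,5), (2,5), (2,4), (2,3)]
arrival = 11

  0. router=(5,5) cycle=6 (inject)
  1. router=(4,5) cycle=7 dir=W
  2. router=(3,5) cycle=8 dir=W
  3. router=(2,5) cycle=9 dir=W
  4. router=(2,4) cycle=10 dir=S
  5. router=(2,3) cycle=11 dir=S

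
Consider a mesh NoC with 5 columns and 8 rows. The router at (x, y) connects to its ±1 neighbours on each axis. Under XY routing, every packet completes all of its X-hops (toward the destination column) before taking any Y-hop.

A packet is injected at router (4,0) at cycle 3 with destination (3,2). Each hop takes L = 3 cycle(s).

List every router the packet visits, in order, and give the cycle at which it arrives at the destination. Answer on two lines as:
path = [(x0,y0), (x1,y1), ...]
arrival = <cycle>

path = [(4,0), (3,0), (3,1), (3,2)]
arrival = 12

src (4,0)  cyc=3
W→(3,0)  cyc=6
N→(3,1)  cyc=9
N→(3,2)  cyc=12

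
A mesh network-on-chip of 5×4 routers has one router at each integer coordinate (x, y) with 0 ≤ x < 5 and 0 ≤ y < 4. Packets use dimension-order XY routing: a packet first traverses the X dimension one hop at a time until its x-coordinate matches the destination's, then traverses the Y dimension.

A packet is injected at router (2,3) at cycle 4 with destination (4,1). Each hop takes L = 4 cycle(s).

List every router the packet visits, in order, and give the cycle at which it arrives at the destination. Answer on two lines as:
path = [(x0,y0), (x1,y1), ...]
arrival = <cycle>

#0 — 2,3 | c4
#1 — 3,3 | c8 | E
#2 — 4,3 | c12 | E
#3 — 4,2 | c16 | S
#4 — 4,1 | c20 | S

path = [(2,3), (3,3), (4,3), (4,2), (4,1)]
arrival = 20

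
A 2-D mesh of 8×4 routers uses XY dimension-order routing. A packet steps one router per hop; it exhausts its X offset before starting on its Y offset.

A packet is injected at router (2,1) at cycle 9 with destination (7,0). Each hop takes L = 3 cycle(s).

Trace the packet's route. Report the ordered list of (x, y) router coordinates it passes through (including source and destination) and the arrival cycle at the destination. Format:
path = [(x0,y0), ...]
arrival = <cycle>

path = [(2,1), (3,1), (4,1), (5,1), (6,1), (7,1), (7,0)]
arrival = 27

hop 0: (2,1) @ cyc 9
hop 1: (3,1) @ cyc 12  [E]
hop 2: (4,1) @ cyc 15  [E]
hop 3: (5,1) @ cyc 18  [E]
hop 4: (6,1) @ cyc 21  [E]
hop 5: (7,1) @ cyc 24  [E]
hop 6: (7,0) @ cyc 27  [S]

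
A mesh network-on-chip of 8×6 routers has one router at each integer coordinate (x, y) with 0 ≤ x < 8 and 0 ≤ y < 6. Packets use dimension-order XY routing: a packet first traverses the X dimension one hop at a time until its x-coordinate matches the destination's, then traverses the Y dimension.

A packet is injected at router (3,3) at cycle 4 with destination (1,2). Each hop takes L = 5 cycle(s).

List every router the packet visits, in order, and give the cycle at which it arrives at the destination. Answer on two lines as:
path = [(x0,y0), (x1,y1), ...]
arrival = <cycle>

path = [(3,3), (2,3), (1,3), (1,2)]
arrival = 19

src (3,3)  cyc=4
W→(2,3)  cyc=9
W→(1,3)  cyc=14
S→(1,2)  cyc=19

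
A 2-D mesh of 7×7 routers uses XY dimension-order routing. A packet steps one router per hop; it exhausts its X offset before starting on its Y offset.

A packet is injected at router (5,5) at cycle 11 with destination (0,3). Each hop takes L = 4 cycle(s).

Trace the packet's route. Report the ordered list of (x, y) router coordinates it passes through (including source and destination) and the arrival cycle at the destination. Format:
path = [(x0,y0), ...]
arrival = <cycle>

path = [(5,5), (4,5), (3,5), (2,5), (1,5), (0,5), (0,4), (0,3)]
arrival = 39

t=11: at (5,5)
t=15: at (4,5) after W
t=19: at (3,5) after W
t=23: at (2,5) after W
t=27: at (1,5) after W
t=31: at (0,5) after W
t=35: at (0,4) after S
t=39: at (0,3) after S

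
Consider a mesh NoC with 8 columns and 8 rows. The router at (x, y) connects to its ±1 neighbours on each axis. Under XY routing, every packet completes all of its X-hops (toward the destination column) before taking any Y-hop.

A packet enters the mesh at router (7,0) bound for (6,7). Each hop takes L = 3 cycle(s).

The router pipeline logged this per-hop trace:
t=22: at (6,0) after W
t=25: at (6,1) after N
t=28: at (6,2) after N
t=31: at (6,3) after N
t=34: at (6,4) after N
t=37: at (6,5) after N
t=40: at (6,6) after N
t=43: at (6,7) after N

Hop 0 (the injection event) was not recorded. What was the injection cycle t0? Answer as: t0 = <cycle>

Hop 1 reached at cycle 22; hop k is at t0 + k·L.
So t0 = 22 − 1·3 = 19.

t0 = 19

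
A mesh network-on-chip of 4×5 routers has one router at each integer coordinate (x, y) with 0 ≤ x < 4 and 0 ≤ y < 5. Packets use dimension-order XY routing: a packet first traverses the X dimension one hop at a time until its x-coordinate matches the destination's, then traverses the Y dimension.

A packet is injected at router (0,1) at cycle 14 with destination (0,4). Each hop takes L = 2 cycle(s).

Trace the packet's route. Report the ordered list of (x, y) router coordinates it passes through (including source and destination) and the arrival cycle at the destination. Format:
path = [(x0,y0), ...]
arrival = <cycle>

t=14: at (0,1)
t=16: at (0,2) after N
t=18: at (0,3) after N
t=20: at (0,4) after N

path = [(0,1), (0,2), (0,3), (0,4)]
arrival = 20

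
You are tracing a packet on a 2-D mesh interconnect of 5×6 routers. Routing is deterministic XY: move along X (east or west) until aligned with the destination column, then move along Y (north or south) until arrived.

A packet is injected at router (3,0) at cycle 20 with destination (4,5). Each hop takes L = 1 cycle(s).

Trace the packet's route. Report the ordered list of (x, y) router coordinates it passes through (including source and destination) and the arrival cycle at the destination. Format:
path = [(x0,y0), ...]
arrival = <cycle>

path = [(3,0), (4,0), (4,1), (4,2), (4,3), (4,4), (4,5)]
arrival = 26

  0. router=(3,0) cycle=20 (inject)
  1. router=(4,0) cycle=21 dir=E
  2. router=(4,1) cycle=22 dir=N
  3. router=(4,2) cycle=23 dir=N
  4. router=(4,3) cycle=24 dir=N
  5. router=(4,4) cycle=25 dir=N
  6. router=(4,5) cycle=26 dir=N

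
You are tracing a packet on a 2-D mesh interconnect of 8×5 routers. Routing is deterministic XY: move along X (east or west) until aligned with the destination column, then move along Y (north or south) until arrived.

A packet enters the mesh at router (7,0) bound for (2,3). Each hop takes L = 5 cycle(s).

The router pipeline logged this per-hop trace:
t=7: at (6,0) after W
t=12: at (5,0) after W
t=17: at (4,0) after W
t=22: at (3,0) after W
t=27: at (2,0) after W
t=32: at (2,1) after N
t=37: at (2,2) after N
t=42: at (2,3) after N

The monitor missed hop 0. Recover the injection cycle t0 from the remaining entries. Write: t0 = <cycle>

t0 = 2

cyc[1] = 7 and cyc[k] = t0 + k·L for every k.
So t0 = 7 − 1·5 = 2.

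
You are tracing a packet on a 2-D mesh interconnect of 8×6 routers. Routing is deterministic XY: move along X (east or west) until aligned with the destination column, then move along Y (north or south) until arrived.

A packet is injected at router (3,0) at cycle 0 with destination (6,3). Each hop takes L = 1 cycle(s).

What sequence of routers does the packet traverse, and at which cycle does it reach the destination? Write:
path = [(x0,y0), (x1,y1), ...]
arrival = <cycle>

  0. router=(3,0) cycle=0 (inject)
  1. router=(4,0) cycle=1 dir=E
  2. router=(5,0) cycle=2 dir=E
  3. router=(6,0) cycle=3 dir=E
  4. router=(6,1) cycle=4 dir=N
  5. router=(6,2) cycle=5 dir=N
  6. router=(6,3) cycle=6 dir=N

path = [(3,0), (4,0), (5,0), (6,0), (6,1), (6,2), (6,3)]
arrival = 6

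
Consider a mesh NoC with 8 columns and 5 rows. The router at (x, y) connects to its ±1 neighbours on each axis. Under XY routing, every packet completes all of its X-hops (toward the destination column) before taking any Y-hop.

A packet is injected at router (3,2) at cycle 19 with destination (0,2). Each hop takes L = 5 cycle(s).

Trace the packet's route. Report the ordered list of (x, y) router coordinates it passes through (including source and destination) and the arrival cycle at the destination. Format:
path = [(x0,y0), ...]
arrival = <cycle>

path = [(3,2), (2,2), (1,2), (0,2)]
arrival = 34

#0 — 3,2 | c19
#1 — 2,2 | c24 | W
#2 — 1,2 | c29 | W
#3 — 0,2 | c34 | W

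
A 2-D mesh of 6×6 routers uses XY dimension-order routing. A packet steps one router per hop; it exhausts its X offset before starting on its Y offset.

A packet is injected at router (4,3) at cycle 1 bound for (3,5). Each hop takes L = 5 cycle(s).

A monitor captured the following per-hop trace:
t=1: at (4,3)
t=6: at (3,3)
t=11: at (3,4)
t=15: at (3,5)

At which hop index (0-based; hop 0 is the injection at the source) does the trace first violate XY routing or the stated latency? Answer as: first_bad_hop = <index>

first_bad_hop = 3

check 1→ d=(-1,0) cyc+5: ok
check 2→ d=(0,1) cyc+5: ok
check 3→ d=(0,1) cyc+4: BAD: Δcyc=4≠L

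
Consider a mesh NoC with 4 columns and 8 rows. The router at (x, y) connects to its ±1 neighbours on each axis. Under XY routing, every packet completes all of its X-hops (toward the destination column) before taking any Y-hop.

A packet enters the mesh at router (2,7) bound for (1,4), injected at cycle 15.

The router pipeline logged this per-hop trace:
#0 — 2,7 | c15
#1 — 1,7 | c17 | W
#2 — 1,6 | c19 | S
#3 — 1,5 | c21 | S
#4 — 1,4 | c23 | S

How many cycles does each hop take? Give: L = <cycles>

Δcyc across hop 0→1: 17 − 15 = 2.
That increment is L by definition: L = 2.

L = 2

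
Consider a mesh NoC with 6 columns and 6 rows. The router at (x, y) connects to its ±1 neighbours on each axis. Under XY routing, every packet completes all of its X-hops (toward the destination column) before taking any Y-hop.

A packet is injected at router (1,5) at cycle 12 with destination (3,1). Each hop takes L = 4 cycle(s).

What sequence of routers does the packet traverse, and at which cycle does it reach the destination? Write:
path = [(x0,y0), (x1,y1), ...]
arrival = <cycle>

path = [(1,5), (2,5), (3,5), (3,4), (3,3), (3,2), (3,1)]
arrival = 36

[0] x=1 y=5 t=12
[1] x=2 y=5 t=16 →E
[2] x=3 y=5 t=20 →E
[3] x=3 y=4 t=24 →S
[4] x=3 y=3 t=28 →S
[5] x=3 y=2 t=32 →S
[6] x=3 y=1 t=36 →S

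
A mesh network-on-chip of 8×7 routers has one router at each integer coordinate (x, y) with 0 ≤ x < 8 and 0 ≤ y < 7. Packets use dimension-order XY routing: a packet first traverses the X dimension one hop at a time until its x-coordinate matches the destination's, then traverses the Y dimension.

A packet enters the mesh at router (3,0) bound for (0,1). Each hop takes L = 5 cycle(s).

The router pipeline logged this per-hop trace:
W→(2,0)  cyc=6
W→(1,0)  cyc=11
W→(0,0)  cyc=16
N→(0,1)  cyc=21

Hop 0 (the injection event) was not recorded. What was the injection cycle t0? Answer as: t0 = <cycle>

t0 = 1

The first recorded entry is hop 1 at cycle 6.
So t0 = 6 − 1·5 = 1.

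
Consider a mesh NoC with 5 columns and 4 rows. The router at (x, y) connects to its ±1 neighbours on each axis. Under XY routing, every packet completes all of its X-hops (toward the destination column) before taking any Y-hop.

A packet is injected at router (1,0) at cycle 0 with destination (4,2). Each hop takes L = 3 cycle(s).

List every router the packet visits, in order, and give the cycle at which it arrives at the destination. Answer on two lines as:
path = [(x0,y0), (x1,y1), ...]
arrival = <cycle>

path = [(1,0), (2,0), (3,0), (4,0), (4,1), (4,2)]
arrival = 15

src (1,0)  cyc=0
E→(2,0)  cyc=3
E→(3,0)  cyc=6
E→(4,0)  cyc=9
N→(4,1)  cyc=12
N→(4,2)  cyc=15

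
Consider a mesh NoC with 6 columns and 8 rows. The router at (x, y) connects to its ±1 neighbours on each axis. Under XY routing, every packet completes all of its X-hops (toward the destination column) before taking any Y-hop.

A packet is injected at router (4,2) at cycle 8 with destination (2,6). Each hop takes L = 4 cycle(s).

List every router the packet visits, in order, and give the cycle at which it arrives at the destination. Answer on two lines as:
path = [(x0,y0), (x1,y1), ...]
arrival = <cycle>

path = [(4,2), (3,2), (2,2), (2,3), (2,4), (2,5), (2,6)]
arrival = 32

#0 — 4,2 | c8
#1 — 3,2 | c12 | W
#2 — 2,2 | c16 | W
#3 — 2,3 | c20 | N
#4 — 2,4 | c24 | N
#5 — 2,5 | c28 | N
#6 — 2,6 | c32 | N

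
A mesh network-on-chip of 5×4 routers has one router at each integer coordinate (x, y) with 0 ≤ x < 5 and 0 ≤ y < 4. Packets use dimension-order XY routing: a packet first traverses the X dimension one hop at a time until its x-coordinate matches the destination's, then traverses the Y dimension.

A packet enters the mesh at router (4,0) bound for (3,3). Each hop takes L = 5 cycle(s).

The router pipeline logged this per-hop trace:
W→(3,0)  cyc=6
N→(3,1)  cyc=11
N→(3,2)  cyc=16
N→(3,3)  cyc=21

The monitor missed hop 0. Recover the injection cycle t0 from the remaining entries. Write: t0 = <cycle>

cyc[1] = 6 and cyc[k] = t0 + k·L for every k.
Therefore t0 = 6 − L = 1.

t0 = 1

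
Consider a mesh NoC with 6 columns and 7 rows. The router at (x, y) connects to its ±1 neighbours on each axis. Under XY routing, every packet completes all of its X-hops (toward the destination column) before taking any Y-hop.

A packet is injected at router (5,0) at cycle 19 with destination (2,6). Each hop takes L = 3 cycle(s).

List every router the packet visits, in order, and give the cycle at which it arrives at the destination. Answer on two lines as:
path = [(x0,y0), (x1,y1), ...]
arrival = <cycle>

[0] x=5 y=0 t=19
[1] x=4 y=0 t=22 →W
[2] x=3 y=0 t=25 →W
[3] x=2 y=0 t=28 →W
[4] x=2 y=1 t=31 →N
[5] x=2 y=2 t=34 →N
[6] x=2 y=3 t=37 →N
[7] x=2 y=4 t=40 →N
[8] x=2 y=5 t=43 →N
[9] x=2 y=6 t=46 →N

path = [(5,0), (4,0), (3,0), (2,0), (2,1), (2,2), (2,3), (2,4), (2,5), (2,6)]
arrival = 46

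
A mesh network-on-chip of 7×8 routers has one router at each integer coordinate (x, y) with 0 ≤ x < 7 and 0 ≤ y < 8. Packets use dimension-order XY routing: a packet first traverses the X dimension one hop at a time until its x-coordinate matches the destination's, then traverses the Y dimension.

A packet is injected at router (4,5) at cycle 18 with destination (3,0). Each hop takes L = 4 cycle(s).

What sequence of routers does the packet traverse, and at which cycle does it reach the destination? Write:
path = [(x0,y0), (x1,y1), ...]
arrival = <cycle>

[0] x=4 y=5 t=18
[1] x=3 y=5 t=22 →W
[2] x=3 y=4 t=26 →S
[3] x=3 y=3 t=30 →S
[4] x=3 y=2 t=34 →S
[5] x=3 y=1 t=38 →S
[6] x=3 y=0 t=42 →S

path = [(4,5), (3,5), (3,4), (3,3), (3,2), (3,1), (3,0)]
arrival = 42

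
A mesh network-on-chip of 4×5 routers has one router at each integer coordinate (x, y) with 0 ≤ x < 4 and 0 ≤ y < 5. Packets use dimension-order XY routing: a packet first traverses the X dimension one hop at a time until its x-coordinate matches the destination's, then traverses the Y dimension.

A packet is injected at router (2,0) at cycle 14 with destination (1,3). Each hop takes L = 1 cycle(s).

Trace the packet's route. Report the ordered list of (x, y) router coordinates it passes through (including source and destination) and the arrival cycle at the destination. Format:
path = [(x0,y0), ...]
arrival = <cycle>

  0. router=(2,0) cycle=14 (inject)
  1. router=(1,0) cycle=15 dir=W
  2. router=(1,1) cycle=16 dir=N
  3. router=(1,2) cycle=17 dir=N
  4. router=(1,3) cycle=18 dir=N

path = [(2,0), (1,0), (1,1), (1,2), (1,3)]
arrival = 18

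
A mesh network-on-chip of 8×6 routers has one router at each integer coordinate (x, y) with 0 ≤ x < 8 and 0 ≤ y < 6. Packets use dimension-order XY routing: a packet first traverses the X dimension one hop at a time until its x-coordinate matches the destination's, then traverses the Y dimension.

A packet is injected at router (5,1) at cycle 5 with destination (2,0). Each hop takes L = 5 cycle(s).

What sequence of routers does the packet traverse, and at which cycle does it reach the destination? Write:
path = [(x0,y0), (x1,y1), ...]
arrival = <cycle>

path = [(5,1), (4,1), (3,1), (2,1), (2,0)]
arrival = 25

hop 0: (5,1) @ cyc 5
hop 1: (4,1) @ cyc 10  [W]
hop 2: (3,1) @ cyc 15  [W]
hop 3: (2,1) @ cyc 20  [W]
hop 4: (2,0) @ cyc 25  [S]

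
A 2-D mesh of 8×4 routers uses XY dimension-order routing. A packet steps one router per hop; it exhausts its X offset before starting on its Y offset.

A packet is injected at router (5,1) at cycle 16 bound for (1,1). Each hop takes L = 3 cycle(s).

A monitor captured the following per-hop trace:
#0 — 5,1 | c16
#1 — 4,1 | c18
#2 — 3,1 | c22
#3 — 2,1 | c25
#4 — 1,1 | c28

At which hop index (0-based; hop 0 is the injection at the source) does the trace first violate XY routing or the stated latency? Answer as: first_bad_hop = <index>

  1: Δx=-1 Δy=+0 Δt=2 [BAD: Δcyc=2≠L]

first_bad_hop = 1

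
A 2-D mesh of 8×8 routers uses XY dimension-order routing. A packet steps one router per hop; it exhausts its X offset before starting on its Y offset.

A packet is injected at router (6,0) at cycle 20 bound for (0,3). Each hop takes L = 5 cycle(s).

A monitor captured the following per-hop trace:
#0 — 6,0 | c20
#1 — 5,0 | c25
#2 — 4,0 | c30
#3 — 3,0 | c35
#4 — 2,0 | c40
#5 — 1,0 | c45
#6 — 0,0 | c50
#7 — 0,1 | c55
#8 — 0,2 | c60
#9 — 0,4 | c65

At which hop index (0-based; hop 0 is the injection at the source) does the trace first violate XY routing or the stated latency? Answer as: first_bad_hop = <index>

first_bad_hop = 9

[1] (-1,+0) / 5c ⇒ ok
[2] (-1,+0) / 5c ⇒ ok
[3] (-1,+0) / 5c ⇒ ok
[4] (-1,+0) / 5c ⇒ ok
[5] (-1,+0) / 5c ⇒ ok
[6] (-1,+0) / 5c ⇒ ok
[7] (+0,+1) / 5c ⇒ ok
[8] (+0,+1) / 5c ⇒ ok
[9] (+0,+2) / 5c ⇒ BAD: non-unit step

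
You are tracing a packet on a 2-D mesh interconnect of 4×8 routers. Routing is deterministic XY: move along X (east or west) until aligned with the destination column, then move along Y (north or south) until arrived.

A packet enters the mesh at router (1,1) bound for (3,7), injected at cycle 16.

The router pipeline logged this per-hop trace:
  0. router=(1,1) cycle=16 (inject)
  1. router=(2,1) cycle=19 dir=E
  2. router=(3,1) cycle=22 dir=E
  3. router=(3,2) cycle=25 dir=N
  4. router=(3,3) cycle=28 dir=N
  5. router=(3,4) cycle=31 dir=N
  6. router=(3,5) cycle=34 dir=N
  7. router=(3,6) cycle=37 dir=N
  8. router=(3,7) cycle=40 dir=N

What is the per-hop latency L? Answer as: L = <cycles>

Δcyc across hop 0→1: 19 − 16 = 3.
Each hop adds L, hence L = 3.

L = 3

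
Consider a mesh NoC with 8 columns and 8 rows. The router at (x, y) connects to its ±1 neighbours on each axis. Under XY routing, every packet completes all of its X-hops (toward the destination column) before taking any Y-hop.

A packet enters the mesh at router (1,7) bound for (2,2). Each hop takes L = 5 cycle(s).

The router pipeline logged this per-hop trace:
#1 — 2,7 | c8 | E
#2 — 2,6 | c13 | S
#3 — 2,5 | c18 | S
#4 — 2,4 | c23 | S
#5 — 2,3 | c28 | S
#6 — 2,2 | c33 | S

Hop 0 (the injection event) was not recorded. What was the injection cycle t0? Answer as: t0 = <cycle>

t0 = 3

At hop 1 the cycle is 8; in general cyc_k = t0 + kL.
t0 = cyc[1] − L = 8 − 5 = 3.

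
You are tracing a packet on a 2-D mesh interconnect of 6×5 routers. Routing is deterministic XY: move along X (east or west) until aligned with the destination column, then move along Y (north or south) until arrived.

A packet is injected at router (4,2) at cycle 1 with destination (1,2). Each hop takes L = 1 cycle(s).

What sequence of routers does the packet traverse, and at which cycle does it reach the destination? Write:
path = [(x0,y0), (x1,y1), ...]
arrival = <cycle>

path = [(4,2), (3,2), (2,2), (1,2)]
arrival = 4

#0 — 4,2 | c1
#1 — 3,2 | c2 | W
#2 — 2,2 | c3 | W
#3 — 1,2 | c4 | W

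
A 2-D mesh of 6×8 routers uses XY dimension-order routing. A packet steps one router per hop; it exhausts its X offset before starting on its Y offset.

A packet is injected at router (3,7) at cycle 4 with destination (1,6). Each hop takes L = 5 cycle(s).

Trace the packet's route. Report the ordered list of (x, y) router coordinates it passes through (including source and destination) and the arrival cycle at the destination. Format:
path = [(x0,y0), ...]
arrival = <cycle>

[0] x=3 y=7 t=4
[1] x=2 y=7 t=9 →W
[2] x=1 y=7 t=14 →W
[3] x=1 y=6 t=19 →S

path = [(3,7), (2,7), (1,7), (1,6)]
arrival = 19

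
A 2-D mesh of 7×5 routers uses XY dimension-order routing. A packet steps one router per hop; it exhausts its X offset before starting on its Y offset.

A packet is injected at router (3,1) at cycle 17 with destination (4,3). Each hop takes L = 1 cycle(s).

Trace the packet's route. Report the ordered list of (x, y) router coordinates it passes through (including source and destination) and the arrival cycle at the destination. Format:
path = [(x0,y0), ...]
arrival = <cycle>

path = [(3,1), (4,1), (4,2), (4,3)]
arrival = 20

src (3,1)  cyc=17
E→(4,1)  cyc=18
N→(4,2)  cyc=19
N→(4,3)  cyc=20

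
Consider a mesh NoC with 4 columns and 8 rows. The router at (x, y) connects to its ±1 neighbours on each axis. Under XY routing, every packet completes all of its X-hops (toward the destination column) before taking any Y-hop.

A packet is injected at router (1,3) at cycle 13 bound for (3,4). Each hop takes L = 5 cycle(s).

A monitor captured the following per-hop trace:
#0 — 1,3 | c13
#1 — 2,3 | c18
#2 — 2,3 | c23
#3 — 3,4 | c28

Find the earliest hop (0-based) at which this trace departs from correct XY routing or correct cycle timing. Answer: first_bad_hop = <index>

first_bad_hop = 2

check 1→ d=(1,0) cyc+5: ok
check 2→ d=(0,0) cyc+5: BAD: non-unit step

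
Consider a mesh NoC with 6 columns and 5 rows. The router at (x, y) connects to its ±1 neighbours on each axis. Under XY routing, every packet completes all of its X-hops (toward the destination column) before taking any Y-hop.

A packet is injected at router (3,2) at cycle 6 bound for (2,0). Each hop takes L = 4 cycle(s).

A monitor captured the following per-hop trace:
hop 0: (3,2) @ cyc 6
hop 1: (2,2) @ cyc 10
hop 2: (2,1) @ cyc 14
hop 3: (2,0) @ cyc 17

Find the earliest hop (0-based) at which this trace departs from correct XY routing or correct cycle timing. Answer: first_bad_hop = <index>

  1: Δx=-1 Δy=+0 Δt=4 [ok]
  2: Δx=+0 Δy=-1 Δt=4 [ok]
  3: Δx=+0 Δy=-1 Δt=3 [BAD: Δcyc=3≠L]

first_bad_hop = 3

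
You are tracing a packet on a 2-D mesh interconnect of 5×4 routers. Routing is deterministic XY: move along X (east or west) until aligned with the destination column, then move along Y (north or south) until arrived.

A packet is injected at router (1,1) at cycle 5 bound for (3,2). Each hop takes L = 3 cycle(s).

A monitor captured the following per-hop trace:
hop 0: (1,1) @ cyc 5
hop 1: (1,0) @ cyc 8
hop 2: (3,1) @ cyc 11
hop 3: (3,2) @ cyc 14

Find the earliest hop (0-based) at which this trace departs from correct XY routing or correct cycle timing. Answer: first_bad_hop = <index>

hop 1: step (+0,-1), +3 cyc — BAD: Y-move but x=1≠3

first_bad_hop = 1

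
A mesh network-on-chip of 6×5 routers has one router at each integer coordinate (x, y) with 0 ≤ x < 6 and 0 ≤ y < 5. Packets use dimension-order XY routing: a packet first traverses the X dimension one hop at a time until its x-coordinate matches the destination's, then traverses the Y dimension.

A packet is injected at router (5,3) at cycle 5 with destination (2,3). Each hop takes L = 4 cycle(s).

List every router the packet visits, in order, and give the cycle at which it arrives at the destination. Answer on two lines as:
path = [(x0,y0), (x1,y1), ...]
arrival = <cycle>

[0] x=5 y=3 t=5
[1] x=4 y=3 t=9 →W
[2] x=3 y=3 t=13 →W
[3] x=2 y=3 t=17 →W

path = [(5,3), (4,3), (3,3), (2,3)]
arrival = 17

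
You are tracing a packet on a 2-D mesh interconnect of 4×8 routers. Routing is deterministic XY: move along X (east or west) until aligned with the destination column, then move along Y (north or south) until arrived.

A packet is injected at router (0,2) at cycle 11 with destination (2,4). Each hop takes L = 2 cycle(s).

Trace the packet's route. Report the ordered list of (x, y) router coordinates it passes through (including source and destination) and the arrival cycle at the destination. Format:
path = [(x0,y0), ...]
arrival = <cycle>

path = [(0,2), (1,2), (2,2), (2,3), (2,4)]
arrival = 19

src (0,2)  cyc=11
E→(1,2)  cyc=13
E→(2,2)  cyc=15
N→(2,3)  cyc=17
N→(2,4)  cyc=19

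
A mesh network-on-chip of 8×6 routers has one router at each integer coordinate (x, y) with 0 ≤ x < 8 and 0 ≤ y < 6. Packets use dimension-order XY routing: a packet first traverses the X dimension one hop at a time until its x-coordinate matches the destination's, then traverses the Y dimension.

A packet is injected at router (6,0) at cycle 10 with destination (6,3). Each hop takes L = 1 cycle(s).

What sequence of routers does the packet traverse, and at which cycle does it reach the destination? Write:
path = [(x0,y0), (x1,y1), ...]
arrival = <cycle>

src (6,0)  cyc=10
N→(6,1)  cyc=11
N→(6,2)  cyc=12
N→(6,3)  cyc=13

path = [(6,0), (6,1), (6,2), (6,3)]
arrival = 13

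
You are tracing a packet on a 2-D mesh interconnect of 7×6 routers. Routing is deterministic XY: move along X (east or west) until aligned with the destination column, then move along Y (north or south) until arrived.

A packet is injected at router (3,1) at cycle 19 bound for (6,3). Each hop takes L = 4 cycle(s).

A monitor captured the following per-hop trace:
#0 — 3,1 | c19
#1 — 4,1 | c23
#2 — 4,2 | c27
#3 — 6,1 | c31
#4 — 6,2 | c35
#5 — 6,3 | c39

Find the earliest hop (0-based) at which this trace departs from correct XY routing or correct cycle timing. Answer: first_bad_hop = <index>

hop 1: step (+1,+0), +4 cyc — ok
hop 2: step (+0,+1), +4 cyc — BAD: Y-move but x=4≠6

first_bad_hop = 2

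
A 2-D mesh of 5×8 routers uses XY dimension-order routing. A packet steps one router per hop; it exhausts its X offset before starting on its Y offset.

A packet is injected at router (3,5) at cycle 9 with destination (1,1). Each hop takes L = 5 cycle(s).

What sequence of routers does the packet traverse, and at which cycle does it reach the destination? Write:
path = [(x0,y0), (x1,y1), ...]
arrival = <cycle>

hop 0: (3,5) @ cyc 9
hop 1: (2,5) @ cyc 14  [W]
hop 2: (1,5) @ cyc 19  [W]
hop 3: (1,4) @ cyc 24  [S]
hop 4: (1,3) @ cyc 29  [S]
hop 5: (1,2) @ cyc 34  [S]
hop 6: (1,1) @ cyc 39  [S]

path = [(3,5), (2,5), (1,5), (1,4), (1,3), (1,2), (1,1)]
arrival = 39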